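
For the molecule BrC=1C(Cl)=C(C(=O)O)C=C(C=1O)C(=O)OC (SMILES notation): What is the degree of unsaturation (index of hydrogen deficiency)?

6

Molecular formula: C9H6BrClO5.
DoU = (2C + 2 + N − H − X) / 2, where X is the halogen count and O/S are ignored.
    = (2·9 + 2 + 0 − 6 − 2) / 2 = 12 / 2 = 6.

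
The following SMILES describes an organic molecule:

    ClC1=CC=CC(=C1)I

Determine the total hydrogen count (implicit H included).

4

Walk through each heavy atom and fill implicit hydrogens from standard valence (C 4, N 3, O 2, S 2, halogen 1):
  atom 1: Cl (halogen, monovalent) → 0 H
  atom 2: C, bond orders sum to 4 (valence 4) → 0 H
  atom 3: C, bond orders sum to 3 (valence 4) → 1 H
  atom 4: C, bond orders sum to 3 (valence 4) → 1 H
  atom 5: C, bond orders sum to 3 (valence 4) → 1 H
  atom 6: C, bond orders sum to 4 (valence 4) → 0 H
  atom 7: C, bond orders sum to 3 (valence 4) → 1 H
  atom 8: I (halogen, monovalent) → 0 H
Total hydrogens: 4.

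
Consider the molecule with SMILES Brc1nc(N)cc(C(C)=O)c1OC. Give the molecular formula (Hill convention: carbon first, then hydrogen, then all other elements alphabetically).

Walk through each heavy atom and fill implicit hydrogens from standard valence (C 4, N 3, O 2, S 2, halogen 1); for lowercase aromatic atoms, an aromatic c carries 1 H when it has two neighbours and 0 H with three, and aromatic n carries 0 H:
  atom 1: Br (halogen, monovalent) → 0 H
  atom 2: aromatic c, 3 neighbours → 0 H
  atom 3: aromatic n, 2 neighbours → 0 H
  atom 4: aromatic c, 3 neighbours → 0 H
  atom 5: N, bond orders sum to 1 (valence 3) → 2 H
  atom 6: aromatic c, 2 neighbours → 1 H
  atom 7: aromatic c, 3 neighbours → 0 H
  atom 8: C, bond orders sum to 4 (valence 4) → 0 H
  atom 9: C, bond orders sum to 1 (valence 4) → 3 H
  atom 10: O, bond orders sum to 2 (valence 2) → 0 H
  atom 11: aromatic c, 3 neighbours → 0 H
  atom 12: O, bond orders sum to 2 (valence 2) → 0 H
  atom 13: C, bond orders sum to 1 (valence 4) → 3 H
Totals → C:8, H:9, Br:1, N:2, O:2.
In Hill order: C8H9BrN2O2.

C8H9BrN2O2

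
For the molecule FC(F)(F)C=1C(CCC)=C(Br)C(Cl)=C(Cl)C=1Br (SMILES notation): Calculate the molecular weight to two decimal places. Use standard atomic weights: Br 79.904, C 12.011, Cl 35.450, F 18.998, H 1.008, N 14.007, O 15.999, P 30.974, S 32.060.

First, the molecular formula is C10H7Br2Cl2F3 (counting implicit H from valence).
  Br: 2 × 79.904 = 159.808
  C: 10 × 12.011 = 120.110
  Cl: 2 × 35.450 = 70.900
  F: 3 × 18.998 = 56.994
  H: 7 × 1.008 = 7.056
Sum: 2×79.904 + 10×12.011 + 2×35.450 + 3×18.998 + 7×1.008 = 414.868 → 414.87 g/mol.

414.87 g/mol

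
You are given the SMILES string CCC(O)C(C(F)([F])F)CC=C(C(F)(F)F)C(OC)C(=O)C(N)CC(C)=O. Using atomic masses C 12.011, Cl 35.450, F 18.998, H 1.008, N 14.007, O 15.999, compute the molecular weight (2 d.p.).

First, the molecular formula is C16H23F6NO4 (counting implicit H from valence).
  C: 16 × 12.011 = 192.176
  F: 6 × 18.998 = 113.988
  H: 23 × 1.008 = 23.184
  N: 1 × 14.007 = 14.007
  O: 4 × 15.999 = 63.996
Sum: 16×12.011 + 6×18.998 + 23×1.008 + 1×14.007 + 4×15.999 = 407.351 → 407.35 g/mol.

407.35 g/mol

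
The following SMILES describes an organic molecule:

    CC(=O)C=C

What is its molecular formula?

C4H6O

Walk through each heavy atom and fill implicit hydrogens from standard valence (C 4, N 3, O 2, S 2, halogen 1):
  atom 1: C, bond orders sum to 1 (valence 4) → 3 H
  atom 2: C, bond orders sum to 4 (valence 4) → 0 H
  atom 3: O, bond orders sum to 2 (valence 2) → 0 H
  atom 4: C, bond orders sum to 3 (valence 4) → 1 H
  atom 5: C, bond orders sum to 2 (valence 4) → 2 H
Totals → C:4, H:6, O:1.
In Hill order: C4H6O.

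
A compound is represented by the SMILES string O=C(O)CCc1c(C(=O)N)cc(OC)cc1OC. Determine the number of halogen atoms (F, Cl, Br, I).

0

Scan the SMILES for the halogen motif — none present.
Groups that are present: 1 amide, 1 carboxylic acid, 2 ether.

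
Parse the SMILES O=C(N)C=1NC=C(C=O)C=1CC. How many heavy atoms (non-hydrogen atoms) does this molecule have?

Every atom symbol written in the SMILES (organic subset) is one heavy atom; implicit H are not written.
Heavy atoms by element → C:8, N:2, O:2.
Total: 12.

12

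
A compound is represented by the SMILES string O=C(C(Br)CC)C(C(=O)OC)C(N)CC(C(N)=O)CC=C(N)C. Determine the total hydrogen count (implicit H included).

26

Walk through each heavy atom and fill implicit hydrogens from standard valence (C 4, N 3, O 2, S 2, halogen 1):
  atom 1: O, bond orders sum to 2 (valence 2) → 0 H
  atom 2: C, bond orders sum to 4 (valence 4) → 0 H
  atom 3: C, bond orders sum to 3 (valence 4) → 1 H
  atom 4: Br (halogen, monovalent) → 0 H
  atom 5: C, bond orders sum to 2 (valence 4) → 2 H
  atom 6: C, bond orders sum to 1 (valence 4) → 3 H
  atom 7: C, bond orders sum to 3 (valence 4) → 1 H
  atom 8: C, bond orders sum to 4 (valence 4) → 0 H
  atom 9: O, bond orders sum to 2 (valence 2) → 0 H
  atom 10: O, bond orders sum to 2 (valence 2) → 0 H
  atom 11: C, bond orders sum to 1 (valence 4) → 3 H
  atom 12: C, bond orders sum to 3 (valence 4) → 1 H
  atom 13: N, bond orders sum to 1 (valence 3) → 2 H
  atom 14: C, bond orders sum to 2 (valence 4) → 2 H
  atom 15: C, bond orders sum to 3 (valence 4) → 1 H
  atom 16: C, bond orders sum to 4 (valence 4) → 0 H
  atom 17: N, bond orders sum to 1 (valence 3) → 2 H
  atom 18: O, bond orders sum to 2 (valence 2) → 0 H
  atom 19: C, bond orders sum to 2 (valence 4) → 2 H
  atom 20: C, bond orders sum to 3 (valence 4) → 1 H
  atom 21: C, bond orders sum to 4 (valence 4) → 0 H
  atom 22: N, bond orders sum to 1 (valence 3) → 2 H
  atom 23: C, bond orders sum to 1 (valence 4) → 3 H
Total hydrogens: 26.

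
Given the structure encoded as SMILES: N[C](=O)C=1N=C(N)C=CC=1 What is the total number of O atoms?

Scan the SMILES for O atoms (remember two-letter symbols like Cl and Br are single atoms).
Oxygen count: 1.

1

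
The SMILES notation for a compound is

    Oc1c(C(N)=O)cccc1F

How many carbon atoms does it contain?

7

Count every carbon token in the SMILES (each C, including those in ring-closure positions and inside branches).
Carbon count: 7.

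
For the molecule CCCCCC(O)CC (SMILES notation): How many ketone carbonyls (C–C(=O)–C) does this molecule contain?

0

Scan the SMILES for the ketone motif — none present.
Groups that are present: 1 hydroxyl.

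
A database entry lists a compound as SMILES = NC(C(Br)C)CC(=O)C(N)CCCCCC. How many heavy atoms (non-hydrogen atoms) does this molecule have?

Every atom symbol written in the SMILES (organic subset) is one heavy atom; implicit H are not written.
Heavy atoms by element → Br:1, C:12, N:2, O:1.
Total: 16.

16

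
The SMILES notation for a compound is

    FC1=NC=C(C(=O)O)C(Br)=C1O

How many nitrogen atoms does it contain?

Scan the SMILES for N atoms (remember two-letter symbols like Cl and Br are single atoms).
Nitrogen count: 1.

1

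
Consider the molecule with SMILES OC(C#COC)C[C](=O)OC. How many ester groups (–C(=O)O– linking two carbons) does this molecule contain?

1

The ester motif appears at heavy-atom position 8 in the SMILES.
Other groups present: 1 alkyne, 1 ether, 1 hydroxyl.
Ester count: 1.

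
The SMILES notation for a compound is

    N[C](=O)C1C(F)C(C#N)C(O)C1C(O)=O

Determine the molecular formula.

C8H9FN2O4

Walk through each heavy atom and fill implicit hydrogens from standard valence (C 4, N 3, O 2, S 2, halogen 1):
  atom 1: N, bond orders sum to 1 (valence 3) → 2 H
  atom 2: C with explicit H count 0
  atom 3: O, bond orders sum to 2 (valence 2) → 0 H
  atom 4: C, bond orders sum to 3 (valence 4) → 1 H
  atom 5: C, bond orders sum to 3 (valence 4) → 1 H
  atom 6: F (halogen, monovalent) → 0 H
  atom 7: C, bond orders sum to 3 (valence 4) → 1 H
  atom 8: C, bond orders sum to 4 (valence 4) → 0 H
  atom 9: N, bond orders sum to 3 (valence 3) → 0 H
  atom 10: C, bond orders sum to 3 (valence 4) → 1 H
  atom 11: O, bond orders sum to 1 (valence 2) → 1 H
  atom 12: C, bond orders sum to 3 (valence 4) → 1 H
  atom 13: C, bond orders sum to 4 (valence 4) → 0 H
  atom 14: O, bond orders sum to 1 (valence 2) → 1 H
  atom 15: O, bond orders sum to 2 (valence 2) → 0 H
Totals → C:8, H:9, F:1, N:2, O:4.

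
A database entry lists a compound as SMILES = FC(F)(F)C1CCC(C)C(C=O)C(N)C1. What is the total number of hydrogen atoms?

16

Walk through each heavy atom and fill implicit hydrogens from standard valence (C 4, N 3, O 2, S 2, halogen 1):
  atom 1: F (halogen, monovalent) → 0 H
  atom 2: C, bond orders sum to 4 (valence 4) → 0 H
  atom 3: F (halogen, monovalent) → 0 H
  atom 4: F (halogen, monovalent) → 0 H
  atom 5: C, bond orders sum to 3 (valence 4) → 1 H
  atom 6: C, bond orders sum to 2 (valence 4) → 2 H
  atom 7: C, bond orders sum to 2 (valence 4) → 2 H
  atom 8: C, bond orders sum to 3 (valence 4) → 1 H
  atom 9: C, bond orders sum to 1 (valence 4) → 3 H
  atom 10: C, bond orders sum to 3 (valence 4) → 1 H
  atom 11: C, bond orders sum to 3 (valence 4) → 1 H
  atom 12: O, bond orders sum to 2 (valence 2) → 0 H
  atom 13: C, bond orders sum to 3 (valence 4) → 1 H
  atom 14: N, bond orders sum to 1 (valence 3) → 2 H
  atom 15: C, bond orders sum to 2 (valence 4) → 2 H
Total hydrogens: 16.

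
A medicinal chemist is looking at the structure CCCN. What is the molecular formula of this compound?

Walk through each heavy atom and fill implicit hydrogens from standard valence (C 4, N 3, O 2, S 2, halogen 1):
  atom 1: C, bond orders sum to 1 (valence 4) → 3 H
  atom 2: C, bond orders sum to 2 (valence 4) → 2 H
  atom 3: C, bond orders sum to 2 (valence 4) → 2 H
  atom 4: N, bond orders sum to 1 (valence 3) → 2 H
Totals → C:3, H:9, N:1.

C3H9N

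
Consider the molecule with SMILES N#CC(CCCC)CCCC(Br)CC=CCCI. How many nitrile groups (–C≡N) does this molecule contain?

The nitrile motif appears at heavy-atom position 2 in the SMILES.
Other groups present: 1 alkene.
Nitrile count: 1.

1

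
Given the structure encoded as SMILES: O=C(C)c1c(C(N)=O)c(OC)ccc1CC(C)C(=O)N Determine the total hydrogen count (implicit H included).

Walk through each heavy atom and fill implicit hydrogens from standard valence (C 4, N 3, O 2, S 2, halogen 1); for lowercase aromatic atoms, an aromatic c carries 1 H when it has two neighbours and 0 H with three, and aromatic n carries 0 H:
  atom 1: O, bond orders sum to 2 (valence 2) → 0 H
  atom 2: C, bond orders sum to 4 (valence 4) → 0 H
  atom 3: C, bond orders sum to 1 (valence 4) → 3 H
  atom 4: aromatic c, 3 neighbours → 0 H
  atom 5: aromatic c, 3 neighbours → 0 H
  atom 6: C, bond orders sum to 4 (valence 4) → 0 H
  atom 7: N, bond orders sum to 1 (valence 3) → 2 H
  atom 8: O, bond orders sum to 2 (valence 2) → 0 H
  atom 9: aromatic c, 3 neighbours → 0 H
  atom 10: O, bond orders sum to 2 (valence 2) → 0 H
  atom 11: C, bond orders sum to 1 (valence 4) → 3 H
  atom 12: aromatic c, 2 neighbours → 1 H
  atom 13: aromatic c, 2 neighbours → 1 H
  atom 14: aromatic c, 3 neighbours → 0 H
  atom 15: C, bond orders sum to 2 (valence 4) → 2 H
  atom 16: C, bond orders sum to 3 (valence 4) → 1 H
  atom 17: C, bond orders sum to 1 (valence 4) → 3 H
  atom 18: C, bond orders sum to 4 (valence 4) → 0 H
  atom 19: O, bond orders sum to 2 (valence 2) → 0 H
  atom 20: N, bond orders sum to 1 (valence 3) → 2 H
Total hydrogens: 18.

18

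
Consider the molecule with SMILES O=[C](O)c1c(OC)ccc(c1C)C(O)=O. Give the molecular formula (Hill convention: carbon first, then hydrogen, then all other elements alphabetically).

C10H10O5

Walk through each heavy atom and fill implicit hydrogens from standard valence (C 4, N 3, O 2, S 2, halogen 1); for lowercase aromatic atoms, an aromatic c carries 1 H when it has two neighbours and 0 H with three, and aromatic n carries 0 H:
  atom 1: O, bond orders sum to 2 (valence 2) → 0 H
  atom 2: C with explicit H count 0
  atom 3: O, bond orders sum to 1 (valence 2) → 1 H
  atom 4: aromatic c, 3 neighbours → 0 H
  atom 5: aromatic c, 3 neighbours → 0 H
  atom 6: O, bond orders sum to 2 (valence 2) → 0 H
  atom 7: C, bond orders sum to 1 (valence 4) → 3 H
  atom 8: aromatic c, 2 neighbours → 1 H
  atom 9: aromatic c, 2 neighbours → 1 H
  atom 10: aromatic c, 3 neighbours → 0 H
  atom 11: aromatic c, 3 neighbours → 0 H
  atom 12: C, bond orders sum to 1 (valence 4) → 3 H
  atom 13: C, bond orders sum to 4 (valence 4) → 0 H
  atom 14: O, bond orders sum to 1 (valence 2) → 1 H
  atom 15: O, bond orders sum to 2 (valence 2) → 0 H
Totals → C:10, H:10, O:5.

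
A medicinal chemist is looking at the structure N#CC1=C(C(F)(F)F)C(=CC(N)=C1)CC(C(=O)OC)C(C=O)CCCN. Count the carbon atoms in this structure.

Count every carbon token in the SMILES (each C, including those in ring-closure positions and inside branches).
Carbon count: 17.

17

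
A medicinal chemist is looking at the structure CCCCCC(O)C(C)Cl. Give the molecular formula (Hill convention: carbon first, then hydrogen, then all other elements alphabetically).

Walk through each heavy atom and fill implicit hydrogens from standard valence (C 4, N 3, O 2, S 2, halogen 1):
  atom 1: C, bond orders sum to 1 (valence 4) → 3 H
  atom 2: C, bond orders sum to 2 (valence 4) → 2 H
  atom 3: C, bond orders sum to 2 (valence 4) → 2 H
  atom 4: C, bond orders sum to 2 (valence 4) → 2 H
  atom 5: C, bond orders sum to 2 (valence 4) → 2 H
  atom 6: C, bond orders sum to 3 (valence 4) → 1 H
  atom 7: O, bond orders sum to 1 (valence 2) → 1 H
  atom 8: C, bond orders sum to 3 (valence 4) → 1 H
  atom 9: C, bond orders sum to 1 (valence 4) → 3 H
  atom 10: Cl (halogen, monovalent) → 0 H
Totals → C:8, H:17, Cl:1, O:1.

C8H17ClO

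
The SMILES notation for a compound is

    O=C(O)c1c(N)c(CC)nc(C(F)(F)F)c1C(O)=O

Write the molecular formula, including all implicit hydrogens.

Walk through each heavy atom and fill implicit hydrogens from standard valence (C 4, N 3, O 2, S 2, halogen 1); for lowercase aromatic atoms, an aromatic c carries 1 H when it has two neighbours and 0 H with three, and aromatic n carries 0 H:
  atom 1: O, bond orders sum to 2 (valence 2) → 0 H
  atom 2: C, bond orders sum to 4 (valence 4) → 0 H
  atom 3: O, bond orders sum to 1 (valence 2) → 1 H
  atom 4: aromatic c, 3 neighbours → 0 H
  atom 5: aromatic c, 3 neighbours → 0 H
  atom 6: N, bond orders sum to 1 (valence 3) → 2 H
  atom 7: aromatic c, 3 neighbours → 0 H
  atom 8: C, bond orders sum to 2 (valence 4) → 2 H
  atom 9: C, bond orders sum to 1 (valence 4) → 3 H
  atom 10: aromatic n, 2 neighbours → 0 H
  atom 11: aromatic c, 3 neighbours → 0 H
  atom 12: C, bond orders sum to 4 (valence 4) → 0 H
  atom 13: F (halogen, monovalent) → 0 H
  atom 14: F (halogen, monovalent) → 0 H
  atom 15: F (halogen, monovalent) → 0 H
  atom 16: aromatic c, 3 neighbours → 0 H
  atom 17: C, bond orders sum to 4 (valence 4) → 0 H
  atom 18: O, bond orders sum to 1 (valence 2) → 1 H
  atom 19: O, bond orders sum to 2 (valence 2) → 0 H
Totals → C:10, H:9, F:3, N:2, O:4.
In Hill order: C10H9F3N2O4.

C10H9F3N2O4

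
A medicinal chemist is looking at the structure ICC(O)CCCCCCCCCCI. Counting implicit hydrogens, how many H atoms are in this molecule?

24

Walk through each heavy atom and fill implicit hydrogens from standard valence (C 4, N 3, O 2, S 2, halogen 1):
  atom 1: I (halogen, monovalent) → 0 H
  atom 2: C, bond orders sum to 2 (valence 4) → 2 H
  atom 3: C, bond orders sum to 3 (valence 4) → 1 H
  atom 4: O, bond orders sum to 1 (valence 2) → 1 H
  atom 5: C, bond orders sum to 2 (valence 4) → 2 H
  atom 6: C, bond orders sum to 2 (valence 4) → 2 H
  atom 7: C, bond orders sum to 2 (valence 4) → 2 H
  atom 8: C, bond orders sum to 2 (valence 4) → 2 H
  atom 9: C, bond orders sum to 2 (valence 4) → 2 H
  atom 10: C, bond orders sum to 2 (valence 4) → 2 H
  atom 11: C, bond orders sum to 2 (valence 4) → 2 H
  atom 12: C, bond orders sum to 2 (valence 4) → 2 H
  atom 13: C, bond orders sum to 2 (valence 4) → 2 H
  atom 14: C, bond orders sum to 2 (valence 4) → 2 H
  atom 15: I (halogen, monovalent) → 0 H
Total hydrogens: 24.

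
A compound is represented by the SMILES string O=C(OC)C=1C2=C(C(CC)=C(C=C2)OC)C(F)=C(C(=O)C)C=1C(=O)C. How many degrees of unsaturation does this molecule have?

Degree of unsaturation = (number of rings) + (number of π bonds).
Ring closures in the SMILES: 2.
π bonds: 8 double bonds (each 1 DoU) → 8 DoU from unsaturation.
Total DoU = 2 + 8 = 10.

10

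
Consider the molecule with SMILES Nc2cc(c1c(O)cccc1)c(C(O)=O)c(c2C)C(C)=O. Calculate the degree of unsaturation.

10

Molecular formula: C16H15NO4.
DoU = (2C + 2 + N − H − X) / 2, where X is the halogen count and O/S are ignored.
    = (2·16 + 2 + 1 − 15 − 0) / 2 = 20 / 2 = 10.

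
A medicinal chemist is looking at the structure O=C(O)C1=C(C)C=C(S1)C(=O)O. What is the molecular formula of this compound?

Walk through each heavy atom and fill implicit hydrogens from standard valence (C 4, N 3, O 2, S 2, halogen 1):
  atom 1: O, bond orders sum to 2 (valence 2) → 0 H
  atom 2: C, bond orders sum to 4 (valence 4) → 0 H
  atom 3: O, bond orders sum to 1 (valence 2) → 1 H
  atom 4: C, bond orders sum to 4 (valence 4) → 0 H
  atom 5: C, bond orders sum to 4 (valence 4) → 0 H
  atom 6: C, bond orders sum to 1 (valence 4) → 3 H
  atom 7: C, bond orders sum to 3 (valence 4) → 1 H
  atom 8: C, bond orders sum to 4 (valence 4) → 0 H
  atom 9: S, bond orders sum to 2 (valence 2) → 0 H
  atom 10: C, bond orders sum to 4 (valence 4) → 0 H
  atom 11: O, bond orders sum to 2 (valence 2) → 0 H
  atom 12: O, bond orders sum to 1 (valence 2) → 1 H
Totals → C:7, H:6, O:4, S:1.

C7H6O4S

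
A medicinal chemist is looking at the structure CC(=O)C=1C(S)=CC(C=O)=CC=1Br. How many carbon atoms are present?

Count every carbon token in the SMILES (each C, including those in ring-closure positions and inside branches).
Carbon count: 9.

9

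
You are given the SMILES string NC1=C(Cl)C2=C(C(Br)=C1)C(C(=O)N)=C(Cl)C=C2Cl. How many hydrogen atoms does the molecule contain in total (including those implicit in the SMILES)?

6

Walk through each heavy atom and fill implicit hydrogens from standard valence (C 4, N 3, O 2, S 2, halogen 1):
  atom 1: N, bond orders sum to 1 (valence 3) → 2 H
  atom 2: C, bond orders sum to 4 (valence 4) → 0 H
  atom 3: C, bond orders sum to 4 (valence 4) → 0 H
  atom 4: Cl (halogen, monovalent) → 0 H
  atom 5: C, bond orders sum to 4 (valence 4) → 0 H
  atom 6: C, bond orders sum to 4 (valence 4) → 0 H
  atom 7: C, bond orders sum to 4 (valence 4) → 0 H
  atom 8: Br (halogen, monovalent) → 0 H
  atom 9: C, bond orders sum to 3 (valence 4) → 1 H
  atom 10: C, bond orders sum to 4 (valence 4) → 0 H
  atom 11: C, bond orders sum to 4 (valence 4) → 0 H
  atom 12: O, bond orders sum to 2 (valence 2) → 0 H
  atom 13: N, bond orders sum to 1 (valence 3) → 2 H
  atom 14: C, bond orders sum to 4 (valence 4) → 0 H
  atom 15: Cl (halogen, monovalent) → 0 H
  atom 16: C, bond orders sum to 3 (valence 4) → 1 H
  atom 17: C, bond orders sum to 4 (valence 4) → 0 H
  atom 18: Cl (halogen, monovalent) → 0 H
Total hydrogens: 6.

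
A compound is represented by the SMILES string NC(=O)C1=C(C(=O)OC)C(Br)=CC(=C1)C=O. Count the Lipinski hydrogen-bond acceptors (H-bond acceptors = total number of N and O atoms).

5

N atoms: 1; O atoms: 4.
Lipinski HBA = 1 + 4 = 5.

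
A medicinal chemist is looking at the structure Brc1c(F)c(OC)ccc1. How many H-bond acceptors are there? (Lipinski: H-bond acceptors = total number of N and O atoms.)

N atoms: 0; O atoms: 1.
Lipinski HBA = 0 + 1 = 1.

1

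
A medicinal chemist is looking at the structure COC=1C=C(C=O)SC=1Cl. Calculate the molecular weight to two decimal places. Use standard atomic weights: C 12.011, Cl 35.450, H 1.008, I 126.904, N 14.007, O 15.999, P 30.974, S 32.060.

First, the molecular formula is C6H5ClO2S (counting implicit H from valence).
  C: 6 × 12.011 = 72.066
  Cl: 1 × 35.450 = 35.450
  H: 5 × 1.008 = 5.040
  O: 2 × 15.999 = 31.998
  S: 1 × 32.060 = 32.060
Sum: 6×12.011 + 1×35.450 + 5×1.008 + 2×15.999 + 1×32.060 = 176.614 → 176.61 g/mol.

176.61 g/mol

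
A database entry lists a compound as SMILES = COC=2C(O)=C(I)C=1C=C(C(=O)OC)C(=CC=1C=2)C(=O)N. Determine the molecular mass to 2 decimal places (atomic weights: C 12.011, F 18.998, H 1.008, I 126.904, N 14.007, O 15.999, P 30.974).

First, the molecular formula is C14H12INO5 (counting implicit H from valence).
  C: 14 × 12.011 = 168.154
  H: 12 × 1.008 = 12.096
  I: 1 × 126.904 = 126.904
  N: 1 × 14.007 = 14.007
  O: 5 × 15.999 = 79.995
Sum: 14×12.011 + 12×1.008 + 1×126.904 + 1×14.007 + 5×15.999 = 401.156 → 401.16 g/mol.

401.16 g/mol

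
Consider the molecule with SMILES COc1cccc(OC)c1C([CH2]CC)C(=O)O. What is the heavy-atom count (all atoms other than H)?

Every atom symbol written in the SMILES (organic subset) is one heavy atom; implicit H are not written.
Heavy atoms by element → C:13, O:4.
Total: 17.

17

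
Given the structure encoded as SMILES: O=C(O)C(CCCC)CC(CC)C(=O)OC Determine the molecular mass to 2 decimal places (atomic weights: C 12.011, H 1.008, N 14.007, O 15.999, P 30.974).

230.30 g/mol

First, the molecular formula is C12H22O4 (counting implicit H from valence).
  C: 12 × 12.011 = 144.132
  H: 22 × 1.008 = 22.176
  O: 4 × 15.999 = 63.996
Sum: 12×12.011 + 22×1.008 + 4×15.999 = 230.304 → 230.30 g/mol.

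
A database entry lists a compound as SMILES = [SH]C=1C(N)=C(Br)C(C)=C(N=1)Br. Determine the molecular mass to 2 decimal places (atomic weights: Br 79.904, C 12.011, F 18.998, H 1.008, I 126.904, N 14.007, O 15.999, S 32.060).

First, the molecular formula is C6H6Br2N2S (counting implicit H from valence).
  Br: 2 × 79.904 = 159.808
  C: 6 × 12.011 = 72.066
  H: 6 × 1.008 = 6.048
  N: 2 × 14.007 = 28.014
  S: 1 × 32.060 = 32.060
Sum: 2×79.904 + 6×12.011 + 6×1.008 + 2×14.007 + 1×32.060 = 297.996 → 298.00 g/mol.

298.00 g/mol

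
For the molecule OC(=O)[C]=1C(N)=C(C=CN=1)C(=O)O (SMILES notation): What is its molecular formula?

Walk through each heavy atom and fill implicit hydrogens from standard valence (C 4, N 3, O 2, S 2, halogen 1):
  atom 1: O, bond orders sum to 1 (valence 2) → 1 H
  atom 2: C, bond orders sum to 4 (valence 4) → 0 H
  atom 3: O, bond orders sum to 2 (valence 2) → 0 H
  atom 4: C with explicit H count 0
  atom 5: C, bond orders sum to 4 (valence 4) → 0 H
  atom 6: N, bond orders sum to 1 (valence 3) → 2 H
  atom 7: C, bond orders sum to 4 (valence 4) → 0 H
  atom 8: C, bond orders sum to 3 (valence 4) → 1 H
  atom 9: C, bond orders sum to 3 (valence 4) → 1 H
  atom 10: N, bond orders sum to 3 (valence 3) → 0 H
  atom 11: C, bond orders sum to 4 (valence 4) → 0 H
  atom 12: O, bond orders sum to 2 (valence 2) → 0 H
  atom 13: O, bond orders sum to 1 (valence 2) → 1 H
Totals → C:7, H:6, N:2, O:4.

C7H6N2O4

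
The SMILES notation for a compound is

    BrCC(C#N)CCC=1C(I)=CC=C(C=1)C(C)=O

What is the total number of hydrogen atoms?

13

Walk through each heavy atom and fill implicit hydrogens from standard valence (C 4, N 3, O 2, S 2, halogen 1):
  atom 1: Br (halogen, monovalent) → 0 H
  atom 2: C, bond orders sum to 2 (valence 4) → 2 H
  atom 3: C, bond orders sum to 3 (valence 4) → 1 H
  atom 4: C, bond orders sum to 4 (valence 4) → 0 H
  atom 5: N, bond orders sum to 3 (valence 3) → 0 H
  atom 6: C, bond orders sum to 2 (valence 4) → 2 H
  atom 7: C, bond orders sum to 2 (valence 4) → 2 H
  atom 8: C, bond orders sum to 4 (valence 4) → 0 H
  atom 9: C, bond orders sum to 4 (valence 4) → 0 H
  atom 10: I (halogen, monovalent) → 0 H
  atom 11: C, bond orders sum to 3 (valence 4) → 1 H
  atom 12: C, bond orders sum to 3 (valence 4) → 1 H
  atom 13: C, bond orders sum to 4 (valence 4) → 0 H
  atom 14: C, bond orders sum to 3 (valence 4) → 1 H
  atom 15: C, bond orders sum to 4 (valence 4) → 0 H
  atom 16: C, bond orders sum to 1 (valence 4) → 3 H
  atom 17: O, bond orders sum to 2 (valence 2) → 0 H
Total hydrogens: 13.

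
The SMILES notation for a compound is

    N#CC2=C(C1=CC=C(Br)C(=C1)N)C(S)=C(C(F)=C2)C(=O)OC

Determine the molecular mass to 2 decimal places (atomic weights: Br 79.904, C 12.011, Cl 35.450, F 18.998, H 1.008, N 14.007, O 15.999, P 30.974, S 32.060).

First, the molecular formula is C15H10BrFN2O2S (counting implicit H from valence).
  Br: 1 × 79.904 = 79.904
  C: 15 × 12.011 = 180.165
  F: 1 × 18.998 = 18.998
  H: 10 × 1.008 = 10.080
  N: 2 × 14.007 = 28.014
  O: 2 × 15.999 = 31.998
  S: 1 × 32.060 = 32.060
Sum: 1×79.904 + 15×12.011 + 1×18.998 + 10×1.008 + 2×14.007 + 2×15.999 + 1×32.060 = 381.219 → 381.22 g/mol.

381.22 g/mol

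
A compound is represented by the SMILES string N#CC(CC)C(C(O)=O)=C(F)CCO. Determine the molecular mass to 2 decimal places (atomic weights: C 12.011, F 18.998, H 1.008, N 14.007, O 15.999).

First, the molecular formula is C9H12FNO3 (counting implicit H from valence).
  C: 9 × 12.011 = 108.099
  F: 1 × 18.998 = 18.998
  H: 12 × 1.008 = 12.096
  N: 1 × 14.007 = 14.007
  O: 3 × 15.999 = 47.997
Sum: 9×12.011 + 1×18.998 + 12×1.008 + 1×14.007 + 3×15.999 = 201.197 → 201.20 g/mol.

201.20 g/mol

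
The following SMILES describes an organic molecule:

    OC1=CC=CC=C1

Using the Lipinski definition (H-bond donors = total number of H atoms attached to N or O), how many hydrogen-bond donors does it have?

Donors: find every N or O and count the H atoms it carries.
  atom 1 (O): bond orders sum to 1 → 1 H
Lipinski HBD = 1.

1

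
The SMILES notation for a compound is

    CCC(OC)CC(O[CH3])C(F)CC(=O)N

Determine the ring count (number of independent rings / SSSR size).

In SMILES, each pair of matching ring-closure digits denotes one ring-closing bond; the number of such bonds equals the number of independent rings.
Ring-closure bonds here: 0.

0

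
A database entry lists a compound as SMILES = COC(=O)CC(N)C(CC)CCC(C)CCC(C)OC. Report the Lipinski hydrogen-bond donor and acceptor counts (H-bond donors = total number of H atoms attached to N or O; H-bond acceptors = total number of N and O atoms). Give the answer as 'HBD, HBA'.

2, 4

Donors: find every N or O and count the H atoms it carries.
  atom 2 (O): bond orders sum to 2 → 0 H
  atom 4 (O): bond orders sum to 2 → 0 H
  atom 7 (N): bond orders sum to 1 → 2 H
  atom 19 (O): bond orders sum to 2 → 0 H
Lipinski HBD = 2.
Acceptors: N atoms = 1, O atoms = 3 → HBA = 4.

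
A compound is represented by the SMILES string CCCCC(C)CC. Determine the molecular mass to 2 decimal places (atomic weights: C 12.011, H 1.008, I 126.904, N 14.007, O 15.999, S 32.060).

114.23 g/mol

First, the molecular formula is C8H18 (counting implicit H from valence).
  C: 8 × 12.011 = 96.088
  H: 18 × 1.008 = 18.144
Sum: 8×12.011 + 18×1.008 = 114.232 → 114.23 g/mol.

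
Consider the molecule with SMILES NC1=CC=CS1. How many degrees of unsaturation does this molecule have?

Degree of unsaturation = (number of rings) + (number of π bonds).
Ring closures in the SMILES: 1.
π bonds: 2 double bonds (each 1 DoU) → 2 DoU from unsaturation.
Total DoU = 1 + 2 = 3.

3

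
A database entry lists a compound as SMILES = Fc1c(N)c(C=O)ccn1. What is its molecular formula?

Walk through each heavy atom and fill implicit hydrogens from standard valence (C 4, N 3, O 2, S 2, halogen 1); for lowercase aromatic atoms, an aromatic c carries 1 H when it has two neighbours and 0 H with three, and aromatic n carries 0 H:
  atom 1: F (halogen, monovalent) → 0 H
  atom 2: aromatic c, 3 neighbours → 0 H
  atom 3: aromatic c, 3 neighbours → 0 H
  atom 4: N, bond orders sum to 1 (valence 3) → 2 H
  atom 5: aromatic c, 3 neighbours → 0 H
  atom 6: C, bond orders sum to 3 (valence 4) → 1 H
  atom 7: O, bond orders sum to 2 (valence 2) → 0 H
  atom 8: aromatic c, 2 neighbours → 1 H
  atom 9: aromatic c, 2 neighbours → 1 H
  atom 10: aromatic n, 2 neighbours → 0 H
Totals → C:6, H:5, F:1, N:2, O:1.
In Hill order: C6H5FN2O.

C6H5FN2O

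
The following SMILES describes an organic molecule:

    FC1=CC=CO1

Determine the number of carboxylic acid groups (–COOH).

0

Scan the SMILES for the carboxylic acid motif — none present.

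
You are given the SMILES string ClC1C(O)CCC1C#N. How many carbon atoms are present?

Count every carbon token in the SMILES (each C, including those in ring-closure positions and inside branches).
Carbon count: 6.

6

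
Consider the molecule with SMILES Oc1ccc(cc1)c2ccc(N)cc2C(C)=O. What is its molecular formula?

C14H13NO2

Walk through each heavy atom and fill implicit hydrogens from standard valence (C 4, N 3, O 2, S 2, halogen 1); for lowercase aromatic atoms, an aromatic c carries 1 H when it has two neighbours and 0 H with three, and aromatic n carries 0 H:
  atom 1: O, bond orders sum to 1 (valence 2) → 1 H
  atom 2: aromatic c, 3 neighbours → 0 H
  atom 3: aromatic c, 2 neighbours → 1 H
  atom 4: aromatic c, 2 neighbours → 1 H
  atom 5: aromatic c, 3 neighbours → 0 H
  atom 6: aromatic c, 2 neighbours → 1 H
  atom 7: aromatic c, 2 neighbours → 1 H
  atom 8: aromatic c, 3 neighbours → 0 H
  atom 9: aromatic c, 2 neighbours → 1 H
  atom 10: aromatic c, 2 neighbours → 1 H
  atom 11: aromatic c, 3 neighbours → 0 H
  atom 12: N, bond orders sum to 1 (valence 3) → 2 H
  atom 13: aromatic c, 2 neighbours → 1 H
  atom 14: aromatic c, 3 neighbours → 0 H
  atom 15: C, bond orders sum to 4 (valence 4) → 0 H
  atom 16: C, bond orders sum to 1 (valence 4) → 3 H
  atom 17: O, bond orders sum to 2 (valence 2) → 0 H
Totals → C:14, H:13, N:1, O:2.
In Hill order: C14H13NO2.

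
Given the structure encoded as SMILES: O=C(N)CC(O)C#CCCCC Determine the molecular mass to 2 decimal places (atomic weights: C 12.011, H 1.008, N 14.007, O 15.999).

169.22 g/mol

First, the molecular formula is C9H15NO2 (counting implicit H from valence).
  C: 9 × 12.011 = 108.099
  H: 15 × 1.008 = 15.120
  N: 1 × 14.007 = 14.007
  O: 2 × 15.999 = 31.998
Sum: 9×12.011 + 15×1.008 + 1×14.007 + 2×15.999 = 169.224 → 169.22 g/mol.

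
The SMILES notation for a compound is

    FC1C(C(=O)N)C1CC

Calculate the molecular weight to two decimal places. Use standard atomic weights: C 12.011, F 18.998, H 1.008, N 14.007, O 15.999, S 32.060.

131.15 g/mol

First, the molecular formula is C6H10FNO (counting implicit H from valence).
  C: 6 × 12.011 = 72.066
  F: 1 × 18.998 = 18.998
  H: 10 × 1.008 = 10.080
  N: 1 × 14.007 = 14.007
  O: 1 × 15.999 = 15.999
Sum: 6×12.011 + 1×18.998 + 10×1.008 + 1×14.007 + 1×15.999 = 131.150 → 131.15 g/mol.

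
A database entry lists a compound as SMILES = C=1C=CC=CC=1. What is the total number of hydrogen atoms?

6

Walk through each heavy atom and fill implicit hydrogens from standard valence (C 4, N 3, O 2, S 2, halogen 1):
  atom 1: C, bond orders sum to 3 (valence 4) → 1 H
  atom 2: C, bond orders sum to 3 (valence 4) → 1 H
  atom 3: C, bond orders sum to 3 (valence 4) → 1 H
  atom 4: C, bond orders sum to 3 (valence 4) → 1 H
  atom 5: C, bond orders sum to 3 (valence 4) → 1 H
  atom 6: C, bond orders sum to 3 (valence 4) → 1 H
Total hydrogens: 6.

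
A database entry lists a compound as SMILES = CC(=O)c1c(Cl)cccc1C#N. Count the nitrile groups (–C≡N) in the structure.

The nitrile motif appears at heavy-atom position 11 in the SMILES.
Other groups present: 1 ketone.
Nitrile count: 1.

1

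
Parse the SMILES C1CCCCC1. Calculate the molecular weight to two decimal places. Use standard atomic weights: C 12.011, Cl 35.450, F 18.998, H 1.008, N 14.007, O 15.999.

84.16 g/mol

First, the molecular formula is C6H12 (counting implicit H from valence).
  C: 6 × 12.011 = 72.066
  H: 12 × 1.008 = 12.096
Sum: 6×12.011 + 12×1.008 = 84.162 → 84.16 g/mol.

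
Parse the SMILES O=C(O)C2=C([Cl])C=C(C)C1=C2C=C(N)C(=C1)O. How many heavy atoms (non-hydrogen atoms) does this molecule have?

17

Every atom symbol written in the SMILES (organic subset) is one heavy atom; implicit H are not written.
Heavy atoms by element → C:12, Cl:1, N:1, O:3.
Total: 17.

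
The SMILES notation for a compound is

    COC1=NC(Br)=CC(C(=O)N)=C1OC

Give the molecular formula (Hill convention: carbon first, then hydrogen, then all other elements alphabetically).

C8H9BrN2O3

Walk through each heavy atom and fill implicit hydrogens from standard valence (C 4, N 3, O 2, S 2, halogen 1):
  atom 1: C, bond orders sum to 1 (valence 4) → 3 H
  atom 2: O, bond orders sum to 2 (valence 2) → 0 H
  atom 3: C, bond orders sum to 4 (valence 4) → 0 H
  atom 4: N, bond orders sum to 3 (valence 3) → 0 H
  atom 5: C, bond orders sum to 4 (valence 4) → 0 H
  atom 6: Br (halogen, monovalent) → 0 H
  atom 7: C, bond orders sum to 3 (valence 4) → 1 H
  atom 8: C, bond orders sum to 4 (valence 4) → 0 H
  atom 9: C, bond orders sum to 4 (valence 4) → 0 H
  atom 10: O, bond orders sum to 2 (valence 2) → 0 H
  atom 11: N, bond orders sum to 1 (valence 3) → 2 H
  atom 12: C, bond orders sum to 4 (valence 4) → 0 H
  atom 13: O, bond orders sum to 2 (valence 2) → 0 H
  atom 14: C, bond orders sum to 1 (valence 4) → 3 H
Totals → C:8, H:9, Br:1, N:2, O:3.
In Hill order: C8H9BrN2O3.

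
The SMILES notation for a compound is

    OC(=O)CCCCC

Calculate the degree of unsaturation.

Molecular formula: C6H12O2.
DoU = (2C + 2 + N − H − X) / 2, where X is the halogen count and O/S are ignored.
    = (2·6 + 2 + 0 − 12 − 0) / 2 = 2 / 2 = 1.

1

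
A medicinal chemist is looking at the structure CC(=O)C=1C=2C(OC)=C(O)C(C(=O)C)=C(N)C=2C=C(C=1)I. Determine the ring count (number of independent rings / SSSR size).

In SMILES, each pair of matching ring-closure digits denotes one ring-closing bond; the number of such bonds equals the number of independent rings.
Ring-closure bonds here: 2.

2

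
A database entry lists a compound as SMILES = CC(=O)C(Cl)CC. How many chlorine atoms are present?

1

Scan the SMILES for Cl atoms (remember two-letter symbols like Cl and Br are single atoms).
Chlorine count: 1.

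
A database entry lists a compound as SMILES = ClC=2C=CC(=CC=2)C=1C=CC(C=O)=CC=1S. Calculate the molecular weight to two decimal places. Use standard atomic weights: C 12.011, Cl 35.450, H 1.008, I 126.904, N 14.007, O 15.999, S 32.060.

First, the molecular formula is C13H9ClOS (counting implicit H from valence).
  C: 13 × 12.011 = 156.143
  Cl: 1 × 35.450 = 35.450
  H: 9 × 1.008 = 9.072
  O: 1 × 15.999 = 15.999
  S: 1 × 32.060 = 32.060
Sum: 13×12.011 + 1×35.450 + 9×1.008 + 1×15.999 + 1×32.060 = 248.724 → 248.72 g/mol.

248.72 g/mol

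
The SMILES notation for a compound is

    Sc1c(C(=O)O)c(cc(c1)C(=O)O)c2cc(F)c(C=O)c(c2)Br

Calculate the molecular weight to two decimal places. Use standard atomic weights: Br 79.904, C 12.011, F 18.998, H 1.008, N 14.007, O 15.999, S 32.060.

399.19 g/mol

First, the molecular formula is C15H8BrFO5S (counting implicit H from valence).
  Br: 1 × 79.904 = 79.904
  C: 15 × 12.011 = 180.165
  F: 1 × 18.998 = 18.998
  H: 8 × 1.008 = 8.064
  O: 5 × 15.999 = 79.995
  S: 1 × 32.060 = 32.060
Sum: 1×79.904 + 15×12.011 + 1×18.998 + 8×1.008 + 5×15.999 + 1×32.060 = 399.186 → 399.19 g/mol.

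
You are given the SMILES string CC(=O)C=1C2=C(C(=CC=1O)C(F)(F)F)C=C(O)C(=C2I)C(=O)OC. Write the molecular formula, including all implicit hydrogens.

C15H10F3IO5

Walk through each heavy atom and fill implicit hydrogens from standard valence (C 4, N 3, O 2, S 2, halogen 1):
  atom 1: C, bond orders sum to 1 (valence 4) → 3 H
  atom 2: C, bond orders sum to 4 (valence 4) → 0 H
  atom 3: O, bond orders sum to 2 (valence 2) → 0 H
  atom 4: C, bond orders sum to 4 (valence 4) → 0 H
  atom 5: C, bond orders sum to 4 (valence 4) → 0 H
  atom 6: C, bond orders sum to 4 (valence 4) → 0 H
  atom 7: C, bond orders sum to 4 (valence 4) → 0 H
  atom 8: C, bond orders sum to 3 (valence 4) → 1 H
  atom 9: C, bond orders sum to 4 (valence 4) → 0 H
  atom 10: O, bond orders sum to 1 (valence 2) → 1 H
  atom 11: C, bond orders sum to 4 (valence 4) → 0 H
  atom 12: F (halogen, monovalent) → 0 H
  atom 13: F (halogen, monovalent) → 0 H
  atom 14: F (halogen, monovalent) → 0 H
  atom 15: C, bond orders sum to 3 (valence 4) → 1 H
  atom 16: C, bond orders sum to 4 (valence 4) → 0 H
  atom 17: O, bond orders sum to 1 (valence 2) → 1 H
  atom 18: C, bond orders sum to 4 (valence 4) → 0 H
  atom 19: C, bond orders sum to 4 (valence 4) → 0 H
  atom 20: I (halogen, monovalent) → 0 H
  atom 21: C, bond orders sum to 4 (valence 4) → 0 H
  atom 22: O, bond orders sum to 2 (valence 2) → 0 H
  atom 23: O, bond orders sum to 2 (valence 2) → 0 H
  atom 24: C, bond orders sum to 1 (valence 4) → 3 H
Totals → C:15, H:10, F:3, I:1, O:5.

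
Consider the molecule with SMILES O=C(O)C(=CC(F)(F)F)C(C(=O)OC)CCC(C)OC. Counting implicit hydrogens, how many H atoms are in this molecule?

Walk through each heavy atom and fill implicit hydrogens from standard valence (C 4, N 3, O 2, S 2, halogen 1):
  atom 1: O, bond orders sum to 2 (valence 2) → 0 H
  atom 2: C, bond orders sum to 4 (valence 4) → 0 H
  atom 3: O, bond orders sum to 1 (valence 2) → 1 H
  atom 4: C, bond orders sum to 4 (valence 4) → 0 H
  atom 5: C, bond orders sum to 3 (valence 4) → 1 H
  atom 6: C, bond orders sum to 4 (valence 4) → 0 H
  atom 7: F (halogen, monovalent) → 0 H
  atom 8: F (halogen, monovalent) → 0 H
  atom 9: F (halogen, monovalent) → 0 H
  atom 10: C, bond orders sum to 3 (valence 4) → 1 H
  atom 11: C, bond orders sum to 4 (valence 4) → 0 H
  atom 12: O, bond orders sum to 2 (valence 2) → 0 H
  atom 13: O, bond orders sum to 2 (valence 2) → 0 H
  atom 14: C, bond orders sum to 1 (valence 4) → 3 H
  atom 15: C, bond orders sum to 2 (valence 4) → 2 H
  atom 16: C, bond orders sum to 2 (valence 4) → 2 H
  atom 17: C, bond orders sum to 3 (valence 4) → 1 H
  atom 18: C, bond orders sum to 1 (valence 4) → 3 H
  atom 19: O, bond orders sum to 2 (valence 2) → 0 H
  atom 20: C, bond orders sum to 1 (valence 4) → 3 H
Total hydrogens: 17.

17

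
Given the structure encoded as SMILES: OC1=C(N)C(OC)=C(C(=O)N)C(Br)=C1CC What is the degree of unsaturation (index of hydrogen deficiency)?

5

Molecular formula: C10H13BrN2O3.
DoU = (2C + 2 + N − H − X) / 2, where X is the halogen count and O/S are ignored.
    = (2·10 + 2 + 2 − 13 − 1) / 2 = 10 / 2 = 5.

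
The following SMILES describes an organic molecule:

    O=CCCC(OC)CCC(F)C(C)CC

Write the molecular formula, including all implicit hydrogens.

Walk through each heavy atom and fill implicit hydrogens from standard valence (C 4, N 3, O 2, S 2, halogen 1):
  atom 1: O, bond orders sum to 2 (valence 2) → 0 H
  atom 2: C, bond orders sum to 3 (valence 4) → 1 H
  atom 3: C, bond orders sum to 2 (valence 4) → 2 H
  atom 4: C, bond orders sum to 2 (valence 4) → 2 H
  atom 5: C, bond orders sum to 3 (valence 4) → 1 H
  atom 6: O, bond orders sum to 2 (valence 2) → 0 H
  atom 7: C, bond orders sum to 1 (valence 4) → 3 H
  atom 8: C, bond orders sum to 2 (valence 4) → 2 H
  atom 9: C, bond orders sum to 2 (valence 4) → 2 H
  atom 10: C, bond orders sum to 3 (valence 4) → 1 H
  atom 11: F (halogen, monovalent) → 0 H
  atom 12: C, bond orders sum to 3 (valence 4) → 1 H
  atom 13: C, bond orders sum to 1 (valence 4) → 3 H
  atom 14: C, bond orders sum to 2 (valence 4) → 2 H
  atom 15: C, bond orders sum to 1 (valence 4) → 3 H
Totals → C:12, H:23, F:1, O:2.

C12H23FO2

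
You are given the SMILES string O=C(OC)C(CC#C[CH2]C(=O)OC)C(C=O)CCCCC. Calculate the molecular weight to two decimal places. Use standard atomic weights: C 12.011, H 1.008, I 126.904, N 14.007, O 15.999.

296.36 g/mol

First, the molecular formula is C16H24O5 (counting implicit H from valence).
  C: 16 × 12.011 = 192.176
  H: 24 × 1.008 = 24.192
  O: 5 × 15.999 = 79.995
Sum: 16×12.011 + 24×1.008 + 5×15.999 = 296.363 → 296.36 g/mol.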